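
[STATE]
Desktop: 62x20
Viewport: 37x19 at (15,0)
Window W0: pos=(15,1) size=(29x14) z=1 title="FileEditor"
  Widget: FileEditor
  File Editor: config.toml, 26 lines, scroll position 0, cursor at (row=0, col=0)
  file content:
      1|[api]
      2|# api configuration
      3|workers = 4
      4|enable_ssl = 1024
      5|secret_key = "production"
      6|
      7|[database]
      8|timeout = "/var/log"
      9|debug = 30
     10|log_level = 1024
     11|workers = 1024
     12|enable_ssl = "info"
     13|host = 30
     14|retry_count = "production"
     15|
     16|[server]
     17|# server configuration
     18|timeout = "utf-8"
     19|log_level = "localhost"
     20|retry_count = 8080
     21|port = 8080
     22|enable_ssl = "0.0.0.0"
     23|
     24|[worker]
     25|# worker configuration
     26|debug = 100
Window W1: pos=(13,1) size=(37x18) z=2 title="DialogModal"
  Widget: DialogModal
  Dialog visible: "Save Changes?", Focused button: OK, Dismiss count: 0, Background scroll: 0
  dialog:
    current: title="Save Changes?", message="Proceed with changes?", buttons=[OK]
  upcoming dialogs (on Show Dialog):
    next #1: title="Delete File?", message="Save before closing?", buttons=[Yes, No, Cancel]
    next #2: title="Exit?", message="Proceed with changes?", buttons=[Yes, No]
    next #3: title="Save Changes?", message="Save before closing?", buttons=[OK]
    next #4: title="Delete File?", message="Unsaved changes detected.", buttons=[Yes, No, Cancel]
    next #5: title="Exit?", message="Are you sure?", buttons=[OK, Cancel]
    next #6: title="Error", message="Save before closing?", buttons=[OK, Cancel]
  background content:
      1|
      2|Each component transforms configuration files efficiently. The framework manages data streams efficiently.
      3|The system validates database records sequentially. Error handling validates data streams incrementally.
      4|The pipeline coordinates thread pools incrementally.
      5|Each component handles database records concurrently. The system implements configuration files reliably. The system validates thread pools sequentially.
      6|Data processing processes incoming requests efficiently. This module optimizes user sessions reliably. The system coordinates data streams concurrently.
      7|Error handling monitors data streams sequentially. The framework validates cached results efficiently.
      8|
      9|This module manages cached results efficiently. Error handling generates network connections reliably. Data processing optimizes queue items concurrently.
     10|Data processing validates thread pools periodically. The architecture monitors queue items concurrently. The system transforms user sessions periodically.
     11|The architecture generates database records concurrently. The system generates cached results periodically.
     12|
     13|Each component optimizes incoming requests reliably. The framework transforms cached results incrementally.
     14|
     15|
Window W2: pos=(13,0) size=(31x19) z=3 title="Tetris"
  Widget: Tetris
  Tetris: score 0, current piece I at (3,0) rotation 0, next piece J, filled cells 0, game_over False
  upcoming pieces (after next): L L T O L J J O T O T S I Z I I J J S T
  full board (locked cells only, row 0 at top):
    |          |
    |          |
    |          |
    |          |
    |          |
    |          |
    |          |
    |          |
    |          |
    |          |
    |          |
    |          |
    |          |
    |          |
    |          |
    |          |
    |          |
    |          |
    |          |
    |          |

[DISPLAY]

━━━━━━━━━━━━━━━━━━━━━━━━━━━━┓        
Tetris                      ┃━━━━━┓  
────────────────────────────┨     ┃  
         │Next:             ┃─────┨  
         │█                 ┃     ┃  
         │███               ┃igura┃  
         │                  ┃recor┃  
         │                  ┃d poo┃  
         │                  ┃e rec┃  
         │Score:            ┃ming ┃  
         │0                 ┃tream┃  
         │                  ┃     ┃  
         │                  ┃ults ┃  
         │                  ┃ad po┃  
         │                  ┃abase┃  
         │                  ┃     ┃  
         │                  ┃ing r┃  
         │                  ┃     ┃  
━━━━━━━━━━━━━━━━━━━━━━━━━━━━┛━━━━━┛  


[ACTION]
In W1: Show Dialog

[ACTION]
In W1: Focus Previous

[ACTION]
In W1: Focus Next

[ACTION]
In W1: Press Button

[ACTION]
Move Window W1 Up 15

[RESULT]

━━━━━━━━━━━━━━━━━━━━━━━━━━━━┓━━━━━┓  
Tetris                      ┃     ┃  
────────────────────────────┨─────┨  
         │Next:             ┃     ┃  
         │█                 ┃igura┃  
         │███               ┃recor┃  
         │                  ┃d poo┃  
         │                  ┃e rec┃  
         │                  ┃ming ┃  
         │Score:            ┃tream┃  
         │0                 ┃     ┃  
         │                  ┃ults ┃  
         │                  ┃ad po┃  
         │                  ┃abase┃  
         │                  ┃     ┃  
         │                  ┃ing r┃  
         │                  ┃     ┃  
         │                  ┃━━━━━┛  
━━━━━━━━━━━━━━━━━━━━━━━━━━━━┛        


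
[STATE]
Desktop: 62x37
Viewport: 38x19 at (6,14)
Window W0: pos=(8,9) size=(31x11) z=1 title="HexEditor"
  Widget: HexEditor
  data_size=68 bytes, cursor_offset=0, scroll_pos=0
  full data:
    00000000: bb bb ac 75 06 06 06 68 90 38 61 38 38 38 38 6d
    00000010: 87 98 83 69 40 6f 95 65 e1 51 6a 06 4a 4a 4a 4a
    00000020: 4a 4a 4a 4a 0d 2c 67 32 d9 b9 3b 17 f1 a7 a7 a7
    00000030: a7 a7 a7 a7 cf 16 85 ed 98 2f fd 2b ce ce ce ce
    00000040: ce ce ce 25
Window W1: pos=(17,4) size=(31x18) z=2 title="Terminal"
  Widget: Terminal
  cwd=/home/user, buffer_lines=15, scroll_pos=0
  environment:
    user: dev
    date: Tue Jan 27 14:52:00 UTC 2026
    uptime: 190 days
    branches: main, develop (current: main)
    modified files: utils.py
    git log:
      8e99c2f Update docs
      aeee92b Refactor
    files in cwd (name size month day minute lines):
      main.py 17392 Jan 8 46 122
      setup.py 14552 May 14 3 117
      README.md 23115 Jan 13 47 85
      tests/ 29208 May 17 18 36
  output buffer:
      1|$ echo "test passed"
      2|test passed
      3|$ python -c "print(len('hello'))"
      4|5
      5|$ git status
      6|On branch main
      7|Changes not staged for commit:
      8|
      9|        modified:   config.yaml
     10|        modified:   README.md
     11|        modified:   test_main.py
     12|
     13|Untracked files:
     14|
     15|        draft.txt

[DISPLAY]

  ┃00000020┃                          
  ┃00000030┃        modified:   config
  ┃00000040┃        modified:   README
  ┃        ┃        modified:   test_m
  ┃        ┃                          
  ┗━━━━━━━━┃Untracked files:          
           ┃                          
           ┗━━━━━━━━━━━━━━━━━━━━━━━━━━
                                      
                                      
                                      
                                      
                                      
                                      
                                      
                                      
                                      
                                      
                                      


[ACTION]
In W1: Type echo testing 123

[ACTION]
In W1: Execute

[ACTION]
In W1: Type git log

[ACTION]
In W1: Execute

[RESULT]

  ┃00000020┃        draft.txt         
  ┃00000030┃$ echo testing 123        
  ┃00000040┃testing 123               
  ┃        ┃$ git log                 
  ┃        ┃8e99c2f Update docs       
  ┗━━━━━━━━┃aeee92b Refactor          
           ┃$ █                       
           ┗━━━━━━━━━━━━━━━━━━━━━━━━━━
                                      
                                      
                                      
                                      
                                      
                                      
                                      
                                      
                                      
                                      
                                      


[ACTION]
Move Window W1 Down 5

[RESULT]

  ┃00000020┃        modified:   README
  ┃00000030┃        modified:   test_m
  ┃00000040┃                          
  ┃        ┃Untracked files:          
  ┃        ┃                          
  ┗━━━━━━━━┃        draft.txt         
           ┃$ echo testing 123        
           ┃testing 123               
           ┃$ git log                 
           ┃8e99c2f Update docs       
           ┃aeee92b Refactor          
           ┃$ █                       
           ┗━━━━━━━━━━━━━━━━━━━━━━━━━━
                                      
                                      
                                      
                                      
                                      
                                      


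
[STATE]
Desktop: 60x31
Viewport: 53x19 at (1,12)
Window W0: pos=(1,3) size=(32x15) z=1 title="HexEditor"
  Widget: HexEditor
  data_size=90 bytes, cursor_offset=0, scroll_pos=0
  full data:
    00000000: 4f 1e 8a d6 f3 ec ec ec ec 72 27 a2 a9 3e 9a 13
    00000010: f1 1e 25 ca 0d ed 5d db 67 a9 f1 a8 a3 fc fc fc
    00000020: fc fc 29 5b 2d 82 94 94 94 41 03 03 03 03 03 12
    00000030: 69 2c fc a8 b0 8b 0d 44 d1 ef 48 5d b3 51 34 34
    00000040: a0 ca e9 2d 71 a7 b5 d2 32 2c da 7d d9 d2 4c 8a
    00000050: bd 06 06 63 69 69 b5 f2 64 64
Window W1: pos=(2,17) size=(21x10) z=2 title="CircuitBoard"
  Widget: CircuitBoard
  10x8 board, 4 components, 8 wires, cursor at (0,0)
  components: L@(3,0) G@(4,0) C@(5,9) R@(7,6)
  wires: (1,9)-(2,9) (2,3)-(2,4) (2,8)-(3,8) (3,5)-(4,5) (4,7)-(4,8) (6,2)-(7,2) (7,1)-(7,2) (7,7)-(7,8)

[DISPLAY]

┃                              ┃                     
┃                              ┃                     
┃                              ┃                     
┃                              ┃                     
┃                              ┃                     
┗┏━━━━━━━━━━━━━━━━━━━┓━━━━━━━━━┛                     
 ┃ CircuitBoard      ┃                               
 ┠───────────────────┨                               
 ┃   0 1 2 3 4 5 6 7 ┃                               
 ┃0  [.]             ┃                               
 ┃                   ┃                               
 ┃1                  ┃                               
 ┃                   ┃                               
 ┃2               · ─┃                               
 ┗━━━━━━━━━━━━━━━━━━━┛                               
                                                     
                                                     
                                                     
                                                     


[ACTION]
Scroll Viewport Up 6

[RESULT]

┃00000000  4F 1e 8a d6 f3 ec ec┃                     
┃00000010  f1 1e 25 ca 0d ed 5d┃                     
┃00000020  fc fc 29 5b 2d 82 94┃                     
┃00000030  69 2c fc a8 b0 8b 0d┃                     
┃00000040  a0 ca e9 2d 71 a7 b5┃                     
┃00000050  bd 06 06 63 69 69 b5┃                     
┃                              ┃                     
┃                              ┃                     
┃                              ┃                     
┃                              ┃                     
┃                              ┃                     
┗┏━━━━━━━━━━━━━━━━━━━┓━━━━━━━━━┛                     
 ┃ CircuitBoard      ┃                               
 ┠───────────────────┨                               
 ┃   0 1 2 3 4 5 6 7 ┃                               
 ┃0  [.]             ┃                               
 ┃                   ┃                               
 ┃1                  ┃                               
 ┃                   ┃                               


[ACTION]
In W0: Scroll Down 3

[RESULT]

┃00000030  69 2c fc a8 b0 8b 0d┃                     
┃00000040  a0 ca e9 2d 71 a7 b5┃                     
┃00000050  bd 06 06 63 69 69 b5┃                     
┃                              ┃                     
┃                              ┃                     
┃                              ┃                     
┃                              ┃                     
┃                              ┃                     
┃                              ┃                     
┃                              ┃                     
┃                              ┃                     
┗┏━━━━━━━━━━━━━━━━━━━┓━━━━━━━━━┛                     
 ┃ CircuitBoard      ┃                               
 ┠───────────────────┨                               
 ┃   0 1 2 3 4 5 6 7 ┃                               
 ┃0  [.]             ┃                               
 ┃                   ┃                               
 ┃1                  ┃                               
 ┃                   ┃                               


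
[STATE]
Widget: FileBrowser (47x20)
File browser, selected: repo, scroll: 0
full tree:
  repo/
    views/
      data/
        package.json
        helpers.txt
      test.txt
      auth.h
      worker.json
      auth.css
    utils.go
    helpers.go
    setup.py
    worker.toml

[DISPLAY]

> [-] repo/                                    
    [+] views/                                 
    utils.go                                   
    helpers.go                                 
    setup.py                                   
    worker.toml                                
                                               
                                               
                                               
                                               
                                               
                                               
                                               
                                               
                                               
                                               
                                               
                                               
                                               
                                               


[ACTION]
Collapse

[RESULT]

> [+] repo/                                    
                                               
                                               
                                               
                                               
                                               
                                               
                                               
                                               
                                               
                                               
                                               
                                               
                                               
                                               
                                               
                                               
                                               
                                               
                                               


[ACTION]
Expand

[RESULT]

> [-] repo/                                    
    [+] views/                                 
    utils.go                                   
    helpers.go                                 
    setup.py                                   
    worker.toml                                
                                               
                                               
                                               
                                               
                                               
                                               
                                               
                                               
                                               
                                               
                                               
                                               
                                               
                                               


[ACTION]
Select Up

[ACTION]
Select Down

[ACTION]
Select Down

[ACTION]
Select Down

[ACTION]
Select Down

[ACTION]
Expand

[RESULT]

  [-] repo/                                    
    [+] views/                                 
    utils.go                                   
    helpers.go                                 
  > setup.py                                   
    worker.toml                                
                                               
                                               
                                               
                                               
                                               
                                               
                                               
                                               
                                               
                                               
                                               
                                               
                                               
                                               


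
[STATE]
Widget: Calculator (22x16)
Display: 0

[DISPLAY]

                     0
┌───┬───┬───┬───┐     
│ 7 │ 8 │ 9 │ ÷ │     
├───┼───┼───┼───┤     
│ 4 │ 5 │ 6 │ × │     
├───┼───┼───┼───┤     
│ 1 │ 2 │ 3 │ - │     
├───┼───┼───┼───┤     
│ 0 │ . │ = │ + │     
├───┼───┼───┼───┤     
│ C │ MC│ MR│ M+│     
└───┴───┴───┴───┘     
                      
                      
                      
                      


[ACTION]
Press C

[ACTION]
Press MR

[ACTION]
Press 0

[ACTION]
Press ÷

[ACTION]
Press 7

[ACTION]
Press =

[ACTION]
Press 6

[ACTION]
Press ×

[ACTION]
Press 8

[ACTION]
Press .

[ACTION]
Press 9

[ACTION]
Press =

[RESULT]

                  53.4
┌───┬───┬───┬───┐     
│ 7 │ 8 │ 9 │ ÷ │     
├───┼───┼───┼───┤     
│ 4 │ 5 │ 6 │ × │     
├───┼───┼───┼───┤     
│ 1 │ 2 │ 3 │ - │     
├───┼───┼───┼───┤     
│ 0 │ . │ = │ + │     
├───┼───┼───┼───┤     
│ C │ MC│ MR│ M+│     
└───┴───┴───┴───┘     
                      
                      
                      
                      


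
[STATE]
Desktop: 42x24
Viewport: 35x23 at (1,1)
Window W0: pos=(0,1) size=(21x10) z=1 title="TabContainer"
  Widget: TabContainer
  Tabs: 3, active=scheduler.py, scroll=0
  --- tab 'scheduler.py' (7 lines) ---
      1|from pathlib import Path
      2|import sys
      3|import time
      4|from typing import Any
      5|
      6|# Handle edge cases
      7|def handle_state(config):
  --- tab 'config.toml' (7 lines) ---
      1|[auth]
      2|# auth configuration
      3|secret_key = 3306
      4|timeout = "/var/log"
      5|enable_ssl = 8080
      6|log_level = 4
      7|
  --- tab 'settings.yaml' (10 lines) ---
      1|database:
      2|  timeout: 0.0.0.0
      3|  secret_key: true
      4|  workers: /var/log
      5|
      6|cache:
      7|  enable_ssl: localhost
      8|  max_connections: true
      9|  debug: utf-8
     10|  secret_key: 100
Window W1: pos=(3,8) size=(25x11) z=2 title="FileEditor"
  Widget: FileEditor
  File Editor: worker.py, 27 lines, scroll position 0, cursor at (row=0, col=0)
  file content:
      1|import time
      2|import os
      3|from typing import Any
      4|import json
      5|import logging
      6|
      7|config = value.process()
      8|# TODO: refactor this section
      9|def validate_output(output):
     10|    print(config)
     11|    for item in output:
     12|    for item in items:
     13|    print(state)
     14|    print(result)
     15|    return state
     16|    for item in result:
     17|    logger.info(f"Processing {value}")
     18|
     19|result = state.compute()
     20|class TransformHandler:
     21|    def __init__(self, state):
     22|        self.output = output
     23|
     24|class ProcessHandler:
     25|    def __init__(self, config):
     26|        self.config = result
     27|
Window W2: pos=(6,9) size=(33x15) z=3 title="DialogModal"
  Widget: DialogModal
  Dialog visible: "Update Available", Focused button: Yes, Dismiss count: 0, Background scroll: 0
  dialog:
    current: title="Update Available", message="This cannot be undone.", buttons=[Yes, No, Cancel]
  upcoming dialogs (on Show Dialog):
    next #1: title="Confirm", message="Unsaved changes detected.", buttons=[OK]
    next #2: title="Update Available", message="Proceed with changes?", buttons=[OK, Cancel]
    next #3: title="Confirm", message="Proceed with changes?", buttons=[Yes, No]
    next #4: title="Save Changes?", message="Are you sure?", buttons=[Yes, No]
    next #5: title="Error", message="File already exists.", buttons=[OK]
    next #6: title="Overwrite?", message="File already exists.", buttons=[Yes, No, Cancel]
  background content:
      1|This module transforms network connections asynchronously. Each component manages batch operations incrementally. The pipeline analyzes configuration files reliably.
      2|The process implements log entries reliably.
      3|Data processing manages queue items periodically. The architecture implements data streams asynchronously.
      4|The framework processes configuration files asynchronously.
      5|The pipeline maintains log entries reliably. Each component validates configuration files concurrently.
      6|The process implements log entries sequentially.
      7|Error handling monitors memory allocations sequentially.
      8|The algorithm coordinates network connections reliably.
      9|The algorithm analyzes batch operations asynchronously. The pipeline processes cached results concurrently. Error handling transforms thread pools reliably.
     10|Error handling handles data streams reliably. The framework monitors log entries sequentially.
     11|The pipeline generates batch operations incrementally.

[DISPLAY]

━━━━━━━━━━━━━━━━━━━┓               
 TabContainer      ┃               
───────────────────┨               
[scheduler.py]│ con┃               
───────────────────┃               
from pathlib import┃               
import sys         ┃               
im┏━━━━━━━━━━━━━━━━━━━━━━━┓        
fr┃ F┏━━━━━━━━━━━━━━━━━━━━━━━━━━━━━
━━┠──┃ DialogModal                 
  ┃█m┠─────────────────────────────
  ┃im┃This module transforms networ
  ┃fr┃The process implements log en
  ┃im┃Data processing manages queue
  ┃im┃Th┌────────────────────────┐i
  ┃  ┃Th│    Update Available    │n
  ┃co┃Th│ This cannot be undone. │n
  ┗━━┃Er│  [Yes]  No   Cancel    │r
     ┃Th└────────────────────────┘t
     ┃The algorithm analyzes batch 
     ┃Error handling handles data s
     ┃The pipeline generates batch 
     ┗━━━━━━━━━━━━━━━━━━━━━━━━━━━━━


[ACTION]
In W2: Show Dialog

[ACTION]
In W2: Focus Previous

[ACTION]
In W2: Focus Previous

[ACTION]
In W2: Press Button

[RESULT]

━━━━━━━━━━━━━━━━━━━┓               
 TabContainer      ┃               
───────────────────┨               
[scheduler.py]│ con┃               
───────────────────┃               
from pathlib import┃               
import sys         ┃               
im┏━━━━━━━━━━━━━━━━━━━━━━━┓        
fr┃ F┏━━━━━━━━━━━━━━━━━━━━━━━━━━━━━
━━┠──┃ DialogModal                 
  ┃█m┠─────────────────────────────
  ┃im┃This module transforms networ
  ┃fr┃The process implements log en
  ┃im┃Data processing manages queue
  ┃im┃The framework processes confi
  ┃  ┃The pipeline maintains log en
  ┃co┃The process implements log en
  ┗━━┃Error handling monitors memor
     ┃The algorithm coordinates net
     ┃The algorithm analyzes batch 
     ┃Error handling handles data s
     ┃The pipeline generates batch 
     ┗━━━━━━━━━━━━━━━━━━━━━━━━━━━━━


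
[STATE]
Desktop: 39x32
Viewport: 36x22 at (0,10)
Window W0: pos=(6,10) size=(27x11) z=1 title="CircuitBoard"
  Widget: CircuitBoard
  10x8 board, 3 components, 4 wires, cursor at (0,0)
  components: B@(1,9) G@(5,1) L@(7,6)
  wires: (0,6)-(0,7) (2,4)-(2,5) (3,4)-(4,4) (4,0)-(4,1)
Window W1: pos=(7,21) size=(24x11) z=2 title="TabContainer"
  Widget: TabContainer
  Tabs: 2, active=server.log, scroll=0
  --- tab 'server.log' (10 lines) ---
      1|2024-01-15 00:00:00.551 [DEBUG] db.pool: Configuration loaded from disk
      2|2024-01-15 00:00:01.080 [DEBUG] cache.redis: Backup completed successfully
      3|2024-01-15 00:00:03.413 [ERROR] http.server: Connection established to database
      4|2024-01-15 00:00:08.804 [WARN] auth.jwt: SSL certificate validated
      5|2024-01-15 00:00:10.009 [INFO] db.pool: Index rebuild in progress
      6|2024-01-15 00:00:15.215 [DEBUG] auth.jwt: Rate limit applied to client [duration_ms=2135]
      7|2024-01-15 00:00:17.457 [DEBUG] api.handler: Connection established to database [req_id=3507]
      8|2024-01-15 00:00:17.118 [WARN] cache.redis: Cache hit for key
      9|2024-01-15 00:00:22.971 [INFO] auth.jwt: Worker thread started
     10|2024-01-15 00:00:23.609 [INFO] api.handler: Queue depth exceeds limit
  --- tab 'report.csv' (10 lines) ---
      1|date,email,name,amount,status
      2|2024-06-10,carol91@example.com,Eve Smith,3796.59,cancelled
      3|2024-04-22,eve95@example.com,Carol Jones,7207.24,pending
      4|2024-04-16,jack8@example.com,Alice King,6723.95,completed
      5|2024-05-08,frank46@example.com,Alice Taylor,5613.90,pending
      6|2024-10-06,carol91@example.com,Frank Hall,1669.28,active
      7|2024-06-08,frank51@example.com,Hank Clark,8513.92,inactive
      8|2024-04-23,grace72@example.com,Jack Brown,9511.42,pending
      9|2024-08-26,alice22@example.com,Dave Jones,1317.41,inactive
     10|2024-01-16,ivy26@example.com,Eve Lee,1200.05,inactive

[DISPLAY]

      ┏━━━━━━━━━━━━━━━━━━━━━━━━━┓   
      ┃ CircuitBoard            ┃   
      ┠─────────────────────────┨   
      ┃   0 1 2 3 4 5 6 7 8 9   ┃   
      ┃0  [.]                   ┃   
      ┃                         ┃   
      ┃1                        ┃   
      ┃                         ┃   
      ┃2                   · ─ ·┃   
      ┃                         ┃   
      ┗━━━━━━━━━━━━━━━━━━━━━━━━━┛   
       ┏━━━━━━━━━━━━━━━━━━━━━━┓     
       ┃ TabContainer         ┃     
       ┠──────────────────────┨     
       ┃[server.log]│ report.c┃     
       ┃──────────────────────┃     
       ┃2024-01-15 00:00:00.55┃     
       ┃2024-01-15 00:00:01.08┃     
       ┃2024-01-15 00:00:03.41┃     
       ┃2024-01-15 00:00:08.80┃     
       ┃2024-01-15 00:00:10.00┃     
       ┗━━━━━━━━━━━━━━━━━━━━━━┛     


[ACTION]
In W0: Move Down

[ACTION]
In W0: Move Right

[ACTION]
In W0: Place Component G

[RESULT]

      ┏━━━━━━━━━━━━━━━━━━━━━━━━━┓   
      ┃ CircuitBoard            ┃   
      ┠─────────────────────────┨   
      ┃   0 1 2 3 4 5 6 7 8 9   ┃   
      ┃0                        ┃   
      ┃                         ┃   
      ┃1      [G]               ┃   
      ┃                         ┃   
      ┃2                   · ─ ·┃   
      ┃                         ┃   
      ┗━━━━━━━━━━━━━━━━━━━━━━━━━┛   
       ┏━━━━━━━━━━━━━━━━━━━━━━┓     
       ┃ TabContainer         ┃     
       ┠──────────────────────┨     
       ┃[server.log]│ report.c┃     
       ┃──────────────────────┃     
       ┃2024-01-15 00:00:00.55┃     
       ┃2024-01-15 00:00:01.08┃     
       ┃2024-01-15 00:00:03.41┃     
       ┃2024-01-15 00:00:08.80┃     
       ┃2024-01-15 00:00:10.00┃     
       ┗━━━━━━━━━━━━━━━━━━━━━━┛     


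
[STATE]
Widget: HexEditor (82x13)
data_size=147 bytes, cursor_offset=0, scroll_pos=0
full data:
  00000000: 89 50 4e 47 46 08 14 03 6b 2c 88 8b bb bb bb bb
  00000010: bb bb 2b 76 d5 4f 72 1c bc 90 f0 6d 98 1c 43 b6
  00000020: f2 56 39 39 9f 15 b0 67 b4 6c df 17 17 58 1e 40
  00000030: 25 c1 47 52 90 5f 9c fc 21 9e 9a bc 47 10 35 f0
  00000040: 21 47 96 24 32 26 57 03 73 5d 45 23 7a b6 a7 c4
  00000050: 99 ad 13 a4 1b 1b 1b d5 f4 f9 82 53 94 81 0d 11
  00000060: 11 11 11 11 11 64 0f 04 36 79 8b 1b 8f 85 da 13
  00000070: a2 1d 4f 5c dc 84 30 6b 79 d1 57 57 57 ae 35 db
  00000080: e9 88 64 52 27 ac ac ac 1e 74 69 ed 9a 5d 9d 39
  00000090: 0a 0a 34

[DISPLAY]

00000000  89 50 4e 47 46 08 14 03  6b 2c 88 8b bb bb bb bb  |.PNGF...k,......|    
00000010  bb bb 2b 76 d5 4f 72 1c  bc 90 f0 6d 98 1c 43 b6  |..+v.Or....m..C.|    
00000020  f2 56 39 39 9f 15 b0 67  b4 6c df 17 17 58 1e 40  |.V99...g.l...X.@|    
00000030  25 c1 47 52 90 5f 9c fc  21 9e 9a bc 47 10 35 f0  |%.GR._..!...G.5.|    
00000040  21 47 96 24 32 26 57 03  73 5d 45 23 7a b6 a7 c4  |!G.$2&W.s]E#z...|    
00000050  99 ad 13 a4 1b 1b 1b d5  f4 f9 82 53 94 81 0d 11  |...........S....|    
00000060  11 11 11 11 11 64 0f 04  36 79 8b 1b 8f 85 da 13  |.....d..6y......|    
00000070  a2 1d 4f 5c dc 84 30 6b  79 d1 57 57 57 ae 35 db  |..O\..0ky.WWW.5.|    
00000080  e9 88 64 52 27 ac ac ac  1e 74 69 ed 9a 5d 9d 39  |..dR'....ti..].9|    
00000090  0a 0a 34                                          |..4             |    
                                                                                  
                                                                                  
                                                                                  


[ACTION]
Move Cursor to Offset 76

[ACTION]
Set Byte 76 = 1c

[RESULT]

00000000  89 50 4e 47 46 08 14 03  6b 2c 88 8b bb bb bb bb  |.PNGF...k,......|    
00000010  bb bb 2b 76 d5 4f 72 1c  bc 90 f0 6d 98 1c 43 b6  |..+v.Or....m..C.|    
00000020  f2 56 39 39 9f 15 b0 67  b4 6c df 17 17 58 1e 40  |.V99...g.l...X.@|    
00000030  25 c1 47 52 90 5f 9c fc  21 9e 9a bc 47 10 35 f0  |%.GR._..!...G.5.|    
00000040  21 47 96 24 32 26 57 03  73 5d 45 23 1C b6 a7 c4  |!G.$2&W.s]E#....|    
00000050  99 ad 13 a4 1b 1b 1b d5  f4 f9 82 53 94 81 0d 11  |...........S....|    
00000060  11 11 11 11 11 64 0f 04  36 79 8b 1b 8f 85 da 13  |.....d..6y......|    
00000070  a2 1d 4f 5c dc 84 30 6b  79 d1 57 57 57 ae 35 db  |..O\..0ky.WWW.5.|    
00000080  e9 88 64 52 27 ac ac ac  1e 74 69 ed 9a 5d 9d 39  |..dR'....ti..].9|    
00000090  0a 0a 34                                          |..4             |    
                                                                                  
                                                                                  
                                                                                  


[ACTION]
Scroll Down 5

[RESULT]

00000050  99 ad 13 a4 1b 1b 1b d5  f4 f9 82 53 94 81 0d 11  |...........S....|    
00000060  11 11 11 11 11 64 0f 04  36 79 8b 1b 8f 85 da 13  |.....d..6y......|    
00000070  a2 1d 4f 5c dc 84 30 6b  79 d1 57 57 57 ae 35 db  |..O\..0ky.WWW.5.|    
00000080  e9 88 64 52 27 ac ac ac  1e 74 69 ed 9a 5d 9d 39  |..dR'....ti..].9|    
00000090  0a 0a 34                                          |..4             |    
                                                                                  
                                                                                  
                                                                                  
                                                                                  
                                                                                  
                                                                                  
                                                                                  
                                                                                  


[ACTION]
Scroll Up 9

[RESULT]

00000000  89 50 4e 47 46 08 14 03  6b 2c 88 8b bb bb bb bb  |.PNGF...k,......|    
00000010  bb bb 2b 76 d5 4f 72 1c  bc 90 f0 6d 98 1c 43 b6  |..+v.Or....m..C.|    
00000020  f2 56 39 39 9f 15 b0 67  b4 6c df 17 17 58 1e 40  |.V99...g.l...X.@|    
00000030  25 c1 47 52 90 5f 9c fc  21 9e 9a bc 47 10 35 f0  |%.GR._..!...G.5.|    
00000040  21 47 96 24 32 26 57 03  73 5d 45 23 1C b6 a7 c4  |!G.$2&W.s]E#....|    
00000050  99 ad 13 a4 1b 1b 1b d5  f4 f9 82 53 94 81 0d 11  |...........S....|    
00000060  11 11 11 11 11 64 0f 04  36 79 8b 1b 8f 85 da 13  |.....d..6y......|    
00000070  a2 1d 4f 5c dc 84 30 6b  79 d1 57 57 57 ae 35 db  |..O\..0ky.WWW.5.|    
00000080  e9 88 64 52 27 ac ac ac  1e 74 69 ed 9a 5d 9d 39  |..dR'....ti..].9|    
00000090  0a 0a 34                                          |..4             |    
                                                                                  
                                                                                  
                                                                                  


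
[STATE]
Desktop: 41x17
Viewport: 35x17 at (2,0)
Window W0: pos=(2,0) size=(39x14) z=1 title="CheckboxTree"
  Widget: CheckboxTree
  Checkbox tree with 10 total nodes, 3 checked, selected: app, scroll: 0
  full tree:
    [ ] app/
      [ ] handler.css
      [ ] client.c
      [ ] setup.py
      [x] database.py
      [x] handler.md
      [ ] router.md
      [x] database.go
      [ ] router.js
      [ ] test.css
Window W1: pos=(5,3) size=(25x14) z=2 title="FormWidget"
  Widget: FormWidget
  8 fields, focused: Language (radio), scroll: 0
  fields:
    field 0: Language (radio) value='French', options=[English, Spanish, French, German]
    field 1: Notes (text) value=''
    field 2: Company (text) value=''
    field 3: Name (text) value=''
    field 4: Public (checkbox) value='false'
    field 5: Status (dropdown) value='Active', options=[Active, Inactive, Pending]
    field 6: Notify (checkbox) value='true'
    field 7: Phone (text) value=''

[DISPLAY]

┏━━━━━━━━━━━━━━━━━━━━━━━━━━━━━━━━━━
┃ CheckboxTree                     
┠──────────────────────────────────
┃>[┏━━━━━━━━━━━━━━━━━━━━━━━┓       
┃  ┃ FormWidget            ┃       
┃  ┠───────────────────────┨       
┃  ┃> Language:   ( ) Engli┃       
┃  ┃  Notes:      [       ]┃       
┃  ┃  Company:    [       ]┃       
┃  ┃  Name:       [       ]┃       
┃  ┃  Public:     [ ]      ┃       
┃  ┃  Status:     [Active▼]┃       
┃  ┃  Notify:     [x]      ┃       
┗━━┃  Phone:      [       ]┃━━━━━━━
   ┃                       ┃       
   ┃                       ┃       
   ┗━━━━━━━━━━━━━━━━━━━━━━━┛       


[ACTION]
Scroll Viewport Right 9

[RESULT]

━━━━━━━━━━━━━━━━━━━━━━━━━━━━━━━━━━┓
eckboxTree                        ┃
──────────────────────────────────┨
━━━━━━━━━━━━━━━━━━━━━━━┓          ┃
 FormWidget            ┃          ┃
───────────────────────┨          ┃
> Language:   ( ) Engli┃          ┃
  Notes:      [       ]┃          ┃
  Company:    [       ]┃          ┃
  Name:       [       ]┃          ┃
  Public:     [ ]      ┃          ┃
  Status:     [Active▼]┃          ┃
  Notify:     [x]      ┃          ┃
  Phone:      [       ]┃━━━━━━━━━━┛
                       ┃           
                       ┃           
━━━━━━━━━━━━━━━━━━━━━━━┛           


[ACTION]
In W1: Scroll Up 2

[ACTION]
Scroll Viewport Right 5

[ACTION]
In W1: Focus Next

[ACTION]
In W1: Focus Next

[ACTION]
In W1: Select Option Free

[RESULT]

━━━━━━━━━━━━━━━━━━━━━━━━━━━━━━━━━━┓
eckboxTree                        ┃
──────────────────────────────────┨
━━━━━━━━━━━━━━━━━━━━━━━┓          ┃
 FormWidget            ┃          ┃
───────────────────────┨          ┃
  Language:   ( ) Engli┃          ┃
  Notes:      [       ]┃          ┃
> Company:    [       ]┃          ┃
  Name:       [       ]┃          ┃
  Public:     [ ]      ┃          ┃
  Status:     [Active▼]┃          ┃
  Notify:     [x]      ┃          ┃
  Phone:      [       ]┃━━━━━━━━━━┛
                       ┃           
                       ┃           
━━━━━━━━━━━━━━━━━━━━━━━┛           


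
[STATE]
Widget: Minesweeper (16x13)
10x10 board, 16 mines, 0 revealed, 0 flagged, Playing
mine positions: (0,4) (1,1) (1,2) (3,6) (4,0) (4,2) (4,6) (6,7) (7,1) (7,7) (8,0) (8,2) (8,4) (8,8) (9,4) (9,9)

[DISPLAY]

■■■■■■■■■■      
■■■■■■■■■■      
■■■■■■■■■■      
■■■■■■■■■■      
■■■■■■■■■■      
■■■■■■■■■■      
■■■■■■■■■■      
■■■■■■■■■■      
■■■■■■■■■■      
■■■■■■■■■■      
                
                
                


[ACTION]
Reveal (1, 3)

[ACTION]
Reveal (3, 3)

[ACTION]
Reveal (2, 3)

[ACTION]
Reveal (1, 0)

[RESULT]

■■■■■■■■■■      
1■■2■■■■■■      
■■■1■■■■■■      
■■■1■■■■■■      
■■■■■■■■■■      
■■■■■■■■■■      
■■■■■■■■■■      
■■■■■■■■■■      
■■■■■■■■■■      
■■■■■■■■■■      
                
                
                
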